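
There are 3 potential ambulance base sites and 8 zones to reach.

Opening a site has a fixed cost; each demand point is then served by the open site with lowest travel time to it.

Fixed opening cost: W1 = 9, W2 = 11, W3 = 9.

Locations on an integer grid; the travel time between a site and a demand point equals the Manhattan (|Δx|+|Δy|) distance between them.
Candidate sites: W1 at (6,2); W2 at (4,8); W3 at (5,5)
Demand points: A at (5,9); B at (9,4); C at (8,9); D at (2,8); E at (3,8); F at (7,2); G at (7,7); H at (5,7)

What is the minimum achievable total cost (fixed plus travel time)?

42

Open {W1, W2}: assign each demand point to its cheapest open site.
  A→W2 2, B→W1 5, C→W2 5, D→W2 2, E→W2 1, F→W1 1, G→W2 4, H→W2 2
  travel time 22, fixed 20 → total 42.
Compare {W2}: travel time 34 + fixed 11 = 45.
Compare {W2, W3}: travel time 26 + fixed 20 = 46.
Compare {W3}: travel time 38 + fixed 9 = 47.
All other subsets cost ≥ 45. Minimum total cost: 42.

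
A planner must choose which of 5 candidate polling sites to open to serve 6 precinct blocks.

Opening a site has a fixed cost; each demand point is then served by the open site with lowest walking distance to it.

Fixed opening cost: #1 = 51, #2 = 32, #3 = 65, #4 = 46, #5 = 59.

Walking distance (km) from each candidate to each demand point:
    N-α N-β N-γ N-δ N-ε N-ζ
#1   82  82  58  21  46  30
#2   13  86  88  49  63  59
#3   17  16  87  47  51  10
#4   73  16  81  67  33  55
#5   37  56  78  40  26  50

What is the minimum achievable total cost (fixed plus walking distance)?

Open {#1, #3}: assign each demand point to its cheapest open site.
  N-α→#3 17, N-β→#3 16, N-γ→#1 58, N-δ→#1 21, N-ε→#1 46, N-ζ→#3 10
  walking distance 168, fixed 116 → total 284.
Compare {#3}: walking distance 228 + fixed 65 = 293.
Compare {#1, #2, #4}: walking distance 171 + fixed 129 = 300.
Compare {#3, #5}: walking distance 187 + fixed 124 = 311.
All other subsets cost ≥ 293. Minimum total cost: 284.

284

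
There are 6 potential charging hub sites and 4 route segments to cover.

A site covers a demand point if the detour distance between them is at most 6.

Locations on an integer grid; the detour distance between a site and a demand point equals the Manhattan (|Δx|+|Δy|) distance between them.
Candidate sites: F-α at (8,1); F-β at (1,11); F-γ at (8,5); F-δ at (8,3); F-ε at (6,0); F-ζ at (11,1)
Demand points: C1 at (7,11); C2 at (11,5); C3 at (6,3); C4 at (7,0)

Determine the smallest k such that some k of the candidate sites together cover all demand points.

Coverage sets (demand points within 6 of each site):
  F-α: {C3, C4}
  F-β: {C1}
  F-γ: {C2, C3, C4}
  F-δ: {C2, C3, C4}
  F-ε: {C3, C4}
  F-ζ: {C2, C4}
No single site covers all 4 demand points.
But {F-β, F-γ} covers everything, so the minimum is 2.

2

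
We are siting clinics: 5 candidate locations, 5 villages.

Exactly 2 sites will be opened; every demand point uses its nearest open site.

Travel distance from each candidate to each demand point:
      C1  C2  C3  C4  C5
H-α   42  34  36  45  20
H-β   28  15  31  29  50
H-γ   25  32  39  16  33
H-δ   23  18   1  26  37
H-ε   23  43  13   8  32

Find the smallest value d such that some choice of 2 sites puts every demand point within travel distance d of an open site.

26

Open {H-α, H-δ}.
  Farthest demand point is C4 at travel distance 26 (to H-δ); all others are ≤ 26.
With {H-α, H-β} the worst case is 31.
With {H-β, H-ε} the worst case is 32.
No size-2 selection achieves below 26.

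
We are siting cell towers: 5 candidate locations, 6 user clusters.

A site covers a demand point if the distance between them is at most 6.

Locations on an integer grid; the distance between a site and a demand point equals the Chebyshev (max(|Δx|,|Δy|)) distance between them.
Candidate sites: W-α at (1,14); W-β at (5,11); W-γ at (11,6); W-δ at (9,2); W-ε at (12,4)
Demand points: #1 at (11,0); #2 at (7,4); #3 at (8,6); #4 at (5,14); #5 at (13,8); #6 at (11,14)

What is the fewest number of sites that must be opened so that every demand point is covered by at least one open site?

Coverage sets (demand points within 6 of each site):
  W-α: {#4}
  W-β: {#3, #4, #6}
  W-γ: {#1, #2, #3, #5}
  W-δ: {#1, #2, #3, #5}
  W-ε: {#1, #2, #3, #5}
No single site covers all 6 demand points.
But {W-β, W-γ} covers everything, so the minimum is 2.

2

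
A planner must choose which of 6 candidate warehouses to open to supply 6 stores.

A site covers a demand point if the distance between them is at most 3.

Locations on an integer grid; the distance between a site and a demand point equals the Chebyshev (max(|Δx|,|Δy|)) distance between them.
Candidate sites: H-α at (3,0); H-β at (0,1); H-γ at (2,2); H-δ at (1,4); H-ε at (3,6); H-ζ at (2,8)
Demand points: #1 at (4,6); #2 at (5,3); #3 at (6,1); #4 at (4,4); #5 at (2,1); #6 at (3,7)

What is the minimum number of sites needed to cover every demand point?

Coverage sets (demand points within 3 of each site):
  H-α: {#2, #3, #5}
  H-β: {#5}
  H-γ: {#2, #4, #5}
  H-δ: {#1, #4, #5, #6}
  H-ε: {#1, #2, #4, #6}
  H-ζ: {#1, #6}
No single site covers all 6 demand points.
But {H-α, H-δ} covers everything, so the minimum is 2.

2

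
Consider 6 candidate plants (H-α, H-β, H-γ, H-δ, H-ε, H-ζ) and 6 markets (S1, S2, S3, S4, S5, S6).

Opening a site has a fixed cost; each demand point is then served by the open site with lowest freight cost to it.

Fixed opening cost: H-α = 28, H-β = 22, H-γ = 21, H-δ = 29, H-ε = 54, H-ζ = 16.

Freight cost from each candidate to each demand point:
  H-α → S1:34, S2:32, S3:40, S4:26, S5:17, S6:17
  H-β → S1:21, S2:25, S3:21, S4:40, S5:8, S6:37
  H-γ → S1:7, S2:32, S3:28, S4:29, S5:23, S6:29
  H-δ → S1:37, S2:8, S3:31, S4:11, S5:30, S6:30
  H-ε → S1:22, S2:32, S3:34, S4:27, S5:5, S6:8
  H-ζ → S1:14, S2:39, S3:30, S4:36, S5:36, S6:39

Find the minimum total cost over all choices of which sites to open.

150

Open {H-β, H-δ}: assign each demand point to its cheapest open site.
  S1→H-β 21, S2→H-δ 8, S3→H-β 21, S4→H-δ 11, S5→H-β 8, S6→H-δ 30
  freight cost 99, fixed 51 → total 150.
Compare {H-γ, H-δ}: freight cost 106 + fixed 50 = 156.
Compare {H-β, H-γ, H-δ}: freight cost 84 + fixed 72 = 156.
Compare {H-β, H-δ, H-ζ}: freight cost 92 + fixed 67 = 159.
All other subsets cost ≥ 156. Minimum total cost: 150.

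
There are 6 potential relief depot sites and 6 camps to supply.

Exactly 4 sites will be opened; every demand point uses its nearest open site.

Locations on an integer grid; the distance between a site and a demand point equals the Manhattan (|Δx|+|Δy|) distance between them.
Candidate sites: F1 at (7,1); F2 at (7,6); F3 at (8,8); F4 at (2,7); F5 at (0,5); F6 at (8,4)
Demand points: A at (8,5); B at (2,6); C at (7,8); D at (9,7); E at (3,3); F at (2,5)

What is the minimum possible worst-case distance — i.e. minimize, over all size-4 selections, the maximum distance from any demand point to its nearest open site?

5

Open {F1, F2, F3, F4}.
  Farthest demand point is E at distance 5 (to F4); all others are ≤ 5.
With {F1, F2, F3, F5} the worst case is 5.
With {F1, F2, F4, F5} the worst case is 5.
No size-4 selection achieves below 5.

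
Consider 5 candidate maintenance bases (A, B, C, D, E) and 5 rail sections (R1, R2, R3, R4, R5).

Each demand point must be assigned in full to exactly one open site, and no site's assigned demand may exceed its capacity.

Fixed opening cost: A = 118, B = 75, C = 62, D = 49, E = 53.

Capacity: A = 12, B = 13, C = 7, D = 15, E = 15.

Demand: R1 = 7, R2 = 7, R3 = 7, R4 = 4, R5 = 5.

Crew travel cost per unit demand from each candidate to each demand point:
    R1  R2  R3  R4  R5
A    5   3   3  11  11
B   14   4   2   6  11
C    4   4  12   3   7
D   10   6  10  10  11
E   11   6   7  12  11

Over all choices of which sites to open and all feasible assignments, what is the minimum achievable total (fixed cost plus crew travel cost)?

349

Open {B, C, D}; cheapest assignment that respects the capacities:
  B (cap 13, load 11): R3, R4 — cost 7×2 + 4×6 = 38
  C (cap 7, load 7): R1 — cost 7×4 = 28
  D (cap 15, load 12): R2, R5 — cost 7×6 + 5×11 = 97
  Shipping 163, fixed 186 → total 349.
  Any other capacity-feasible assignment to {B, C, D} ships for at least 163.
Compare {B, C, E}: its best feasible assignment gives total 353.
Compare {C, D, E}: its best feasible assignment gives total 378.
Every other set of open sites that can feasibly serve all demand totals ≥ 353 even under its best assignment. Minimum: 349.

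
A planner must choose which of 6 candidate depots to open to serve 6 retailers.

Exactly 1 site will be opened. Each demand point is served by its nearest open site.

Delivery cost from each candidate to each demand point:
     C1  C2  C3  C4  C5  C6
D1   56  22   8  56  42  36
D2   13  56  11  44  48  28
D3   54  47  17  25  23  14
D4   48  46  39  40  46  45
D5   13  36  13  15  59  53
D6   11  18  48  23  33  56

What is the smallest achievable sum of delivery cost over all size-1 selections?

180

Open {D3}.
  C1→D3 54, C2→D3 47, C3→D3 17, C4→D3 25, C5→D3 23, C6→D3 14  ⇒ total 180.
Compare {D5}: total 189.
Compare {D6}: total 189.
No size-1 selection does better; minimum is 180.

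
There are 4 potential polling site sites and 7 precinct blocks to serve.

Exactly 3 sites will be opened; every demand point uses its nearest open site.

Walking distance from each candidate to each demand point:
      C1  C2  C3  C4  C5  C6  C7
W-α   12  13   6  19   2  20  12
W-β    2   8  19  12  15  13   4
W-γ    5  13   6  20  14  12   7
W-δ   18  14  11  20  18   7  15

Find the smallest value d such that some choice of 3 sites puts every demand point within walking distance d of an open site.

Open {W-α, W-β, W-γ}.
  Farthest demand point is C4 at walking distance 12 (to W-β); all others are ≤ 12.
With {W-α, W-β, W-δ} the worst case is 12.
With {W-β, W-γ, W-δ} the worst case is 14.
No size-3 selection achieves below 12.

12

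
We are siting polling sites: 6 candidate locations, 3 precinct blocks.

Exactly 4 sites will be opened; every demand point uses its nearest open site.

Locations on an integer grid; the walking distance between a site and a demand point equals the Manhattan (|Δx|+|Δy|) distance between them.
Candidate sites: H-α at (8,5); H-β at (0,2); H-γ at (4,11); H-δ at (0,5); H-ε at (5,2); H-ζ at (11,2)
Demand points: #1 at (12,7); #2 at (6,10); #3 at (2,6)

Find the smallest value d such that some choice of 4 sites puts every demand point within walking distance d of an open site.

Open {H-α, H-β, H-γ, H-δ}.
  Farthest demand point is #1 at walking distance 6 (to H-α); all others are ≤ 6.
With {H-α, H-β, H-γ, H-ε} the worst case is 6.
With {H-α, H-β, H-γ, H-ζ} the worst case is 6.
No size-4 selection achieves below 6.

6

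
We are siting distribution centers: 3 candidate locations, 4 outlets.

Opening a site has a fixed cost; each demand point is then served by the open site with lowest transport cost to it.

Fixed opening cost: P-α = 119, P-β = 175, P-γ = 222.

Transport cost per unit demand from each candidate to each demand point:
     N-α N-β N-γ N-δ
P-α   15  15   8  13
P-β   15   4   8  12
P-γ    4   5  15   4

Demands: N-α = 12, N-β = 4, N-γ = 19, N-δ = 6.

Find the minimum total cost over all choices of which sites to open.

Open {P-α, P-γ}: assign each demand point to its cheapest open site.
  N-α→P-γ 12×4=48, N-β→P-γ 4×5=20, N-γ→P-α 19×8=152, N-δ→P-γ 6×4=24
  transport cost 244, fixed 341 → total 585.
Compare {P-α}: transport cost 470 + fixed 119 = 589.
Compare {P-β}: transport cost 420 + fixed 175 = 595.
Compare {P-γ}: transport cost 377 + fixed 222 = 599.
All other subsets cost ≥ 589. Minimum total cost: 585.

585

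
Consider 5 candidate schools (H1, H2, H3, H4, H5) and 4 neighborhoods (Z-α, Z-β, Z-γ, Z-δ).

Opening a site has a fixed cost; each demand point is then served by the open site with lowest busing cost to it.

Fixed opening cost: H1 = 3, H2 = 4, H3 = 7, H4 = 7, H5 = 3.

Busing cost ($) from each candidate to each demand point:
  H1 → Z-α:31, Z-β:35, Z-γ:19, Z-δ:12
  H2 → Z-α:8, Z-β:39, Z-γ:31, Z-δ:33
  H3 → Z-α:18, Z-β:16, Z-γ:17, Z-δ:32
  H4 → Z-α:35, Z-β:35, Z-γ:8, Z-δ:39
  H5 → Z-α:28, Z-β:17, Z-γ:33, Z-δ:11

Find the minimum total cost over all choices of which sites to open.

58

Open {H2, H4, H5}: assign each demand point to its cheapest open site.
  Z-α→H2 8, Z-β→H5 17, Z-γ→H4 8, Z-δ→H5 11
  busing cost 44, fixed 14 → total 58.
Compare {H1, H2, H4, H5}: busing cost 44 + fixed 17 = 61.
Compare {H2, H3, H4, H5}: busing cost 43 + fixed 21 = 64.
Compare {H1, H2, H5}: busing cost 55 + fixed 10 = 65.
All other subsets cost ≥ 61. Minimum total cost: 58.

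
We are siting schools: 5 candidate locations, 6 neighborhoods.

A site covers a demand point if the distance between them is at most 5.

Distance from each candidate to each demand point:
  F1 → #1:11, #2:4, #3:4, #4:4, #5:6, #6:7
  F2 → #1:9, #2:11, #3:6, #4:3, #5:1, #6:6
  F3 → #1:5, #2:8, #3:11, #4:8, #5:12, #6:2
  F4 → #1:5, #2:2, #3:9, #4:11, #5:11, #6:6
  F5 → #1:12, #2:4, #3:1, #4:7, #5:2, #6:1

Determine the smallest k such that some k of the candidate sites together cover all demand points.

Coverage sets (demand points within 5 of each site):
  F1: {#2, #3, #4}
  F2: {#4, #5}
  F3: {#1, #6}
  F4: {#1, #2}
  F5: {#2, #3, #5, #6}
No 2 sites suffice: every size-2 union leaves at least one demand point uncovered.
But {F1, F2, F3} covers everything, so the minimum is 3.

3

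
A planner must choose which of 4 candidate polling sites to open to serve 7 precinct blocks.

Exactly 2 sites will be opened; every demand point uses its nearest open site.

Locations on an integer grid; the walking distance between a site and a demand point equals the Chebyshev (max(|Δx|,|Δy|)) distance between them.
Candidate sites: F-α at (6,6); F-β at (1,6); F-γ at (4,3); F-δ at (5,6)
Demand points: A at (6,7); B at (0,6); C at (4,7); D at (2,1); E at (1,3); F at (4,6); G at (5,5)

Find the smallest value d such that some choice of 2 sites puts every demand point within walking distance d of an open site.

Open {F-α, F-γ}.
  Farthest demand point is B at walking distance 4 (to F-γ); all others are ≤ 4.
With {F-β, F-γ} the worst case is 4.
With {F-γ, F-δ} the worst case is 4.
No size-2 selection achieves below 4.

4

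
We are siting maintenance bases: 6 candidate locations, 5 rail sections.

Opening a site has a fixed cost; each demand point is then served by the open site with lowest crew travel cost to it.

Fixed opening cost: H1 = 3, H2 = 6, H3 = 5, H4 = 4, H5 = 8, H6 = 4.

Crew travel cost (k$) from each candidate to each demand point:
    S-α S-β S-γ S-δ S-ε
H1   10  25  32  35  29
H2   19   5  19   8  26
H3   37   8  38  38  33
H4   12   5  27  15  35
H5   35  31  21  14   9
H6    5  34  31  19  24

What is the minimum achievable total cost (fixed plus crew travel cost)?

64

Open {H2, H5, H6}: assign each demand point to its cheapest open site.
  S-α→H6 5, S-β→H2 5, S-γ→H2 19, S-δ→H2 8, S-ε→H5 9
  crew travel cost 46, fixed 18 → total 64.
Compare {H1, H2, H5, H6}: crew travel cost 46 + fixed 21 = 67.
Compare {H1, H2, H5}: crew travel cost 51 + fixed 17 = 68.
Compare {H2, H4, H5, H6}: crew travel cost 46 + fixed 22 = 68.
All other subsets cost ≥ 67. Minimum total cost: 64.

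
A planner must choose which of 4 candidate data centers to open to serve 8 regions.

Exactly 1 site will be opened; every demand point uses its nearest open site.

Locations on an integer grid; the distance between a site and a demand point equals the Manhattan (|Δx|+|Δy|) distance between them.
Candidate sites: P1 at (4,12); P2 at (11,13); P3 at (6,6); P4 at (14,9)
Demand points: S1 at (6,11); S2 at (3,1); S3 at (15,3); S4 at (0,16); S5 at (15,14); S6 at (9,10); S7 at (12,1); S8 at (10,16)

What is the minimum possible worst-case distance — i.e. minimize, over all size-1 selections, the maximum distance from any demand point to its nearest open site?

Open {P3}.
  Farthest demand point is S5 at distance 17 (to P3); all others are ≤ 17.
With {P1} the worst case is 20.
With {P2} the worst case is 20.
No size-1 selection achieves below 17.

17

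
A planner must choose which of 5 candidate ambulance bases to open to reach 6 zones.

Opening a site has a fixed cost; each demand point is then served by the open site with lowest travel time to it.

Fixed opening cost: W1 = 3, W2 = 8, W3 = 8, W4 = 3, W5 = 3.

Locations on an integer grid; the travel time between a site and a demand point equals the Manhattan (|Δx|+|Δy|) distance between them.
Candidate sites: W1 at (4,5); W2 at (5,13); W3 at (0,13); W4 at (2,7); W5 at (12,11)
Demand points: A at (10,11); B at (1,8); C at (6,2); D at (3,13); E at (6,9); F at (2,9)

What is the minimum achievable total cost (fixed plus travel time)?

Open {W1, W4, W5}: assign each demand point to its cheapest open site.
  A→W5 2, B→W4 2, C→W1 5, D→W4 7, E→W1 6, F→W4 2
  travel time 24, fixed 9 → total 33.
Compare {W4, W5}: travel time 28 + fixed 6 = 34.
Compare {W1, W2, W4, W5}: travel time 18 + fixed 17 = 35.
Compare {W2, W4, W5}: travel time 22 + fixed 14 = 36.
All other subsets cost ≥ 34. Minimum total cost: 33.

33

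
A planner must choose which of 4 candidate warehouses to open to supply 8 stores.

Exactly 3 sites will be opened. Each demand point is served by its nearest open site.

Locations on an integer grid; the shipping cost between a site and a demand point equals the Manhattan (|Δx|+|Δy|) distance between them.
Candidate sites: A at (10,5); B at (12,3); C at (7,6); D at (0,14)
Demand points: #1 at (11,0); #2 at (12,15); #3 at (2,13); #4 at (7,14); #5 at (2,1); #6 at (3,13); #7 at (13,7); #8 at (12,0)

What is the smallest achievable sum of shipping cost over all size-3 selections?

Open {B, C, D}.
  #1→B 4, #2→B 12, #3→D 3, #4→D 7, #5→C 10, #6→D 4, #7→B 5, #8→B 3  ⇒ total 48.
Compare {A, B, D}: total 50.
Compare {A, C, D}: total 54.
No size-3 selection does better; minimum is 48.

48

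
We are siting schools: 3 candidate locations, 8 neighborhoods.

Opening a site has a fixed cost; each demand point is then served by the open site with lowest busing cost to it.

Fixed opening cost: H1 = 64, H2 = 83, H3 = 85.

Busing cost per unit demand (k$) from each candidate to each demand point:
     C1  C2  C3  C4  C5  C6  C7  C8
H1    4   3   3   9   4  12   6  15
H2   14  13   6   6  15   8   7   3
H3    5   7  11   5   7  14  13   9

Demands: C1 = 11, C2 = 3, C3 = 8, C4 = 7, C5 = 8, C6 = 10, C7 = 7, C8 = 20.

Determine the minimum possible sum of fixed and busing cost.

Open {H1, H2}: assign each demand point to its cheapest open site.
  C1→H1 11×4=44, C2→H1 3×3=9, C3→H1 8×3=24, C4→H2 7×6=42, C5→H1 8×4=32, C6→H2 10×8=80, C7→H1 7×6=42, C8→H2 20×3=60
  busing cost 333, fixed 147 → total 480.
Compare {H1, H2, H3}: busing cost 326 + fixed 232 = 558.
Compare {H2, H3}: busing cost 404 + fixed 168 = 572.
Compare {H1, H3}: busing cost 486 + fixed 149 = 635.
All other subsets cost ≥ 558. Minimum total cost: 480.

480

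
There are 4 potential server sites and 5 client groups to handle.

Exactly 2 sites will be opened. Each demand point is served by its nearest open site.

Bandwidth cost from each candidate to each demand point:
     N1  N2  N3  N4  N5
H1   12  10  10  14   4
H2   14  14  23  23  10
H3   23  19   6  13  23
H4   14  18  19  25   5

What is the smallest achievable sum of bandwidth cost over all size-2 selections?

45

Open {H1, H3}.
  N1→H1 12, N2→H1 10, N3→H3 6, N4→H3 13, N5→H1 4  ⇒ total 45.
Compare {H1, H2}: total 50.
Compare {H1, H4}: total 50.
No size-2 selection does better; minimum is 45.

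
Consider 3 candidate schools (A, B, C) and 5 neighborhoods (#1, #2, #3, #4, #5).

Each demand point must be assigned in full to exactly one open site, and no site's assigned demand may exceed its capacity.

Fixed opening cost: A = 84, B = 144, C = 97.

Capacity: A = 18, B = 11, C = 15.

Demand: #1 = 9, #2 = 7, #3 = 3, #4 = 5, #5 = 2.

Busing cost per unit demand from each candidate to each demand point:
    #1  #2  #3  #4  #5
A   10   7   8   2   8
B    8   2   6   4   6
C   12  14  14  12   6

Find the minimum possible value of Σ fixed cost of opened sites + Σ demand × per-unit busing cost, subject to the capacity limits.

Open {A, B}; cheapest assignment that respects the capacities:
  A (cap 18, load 16): #1, #4, #5 — cost 9×10 + 5×2 + 2×8 = 116
  B (cap 11, load 10): #2, #3 — cost 7×2 + 3×6 = 32
  Shipping 148, fixed 228 → total 376.
  Any other capacity-feasible assignment to {A, B} ships for at least 148.
Compare {A, C}: its best feasible assignment gives total 384.
Compare {A, B, C}: its best feasible assignment gives total 469.
Every other set of open sites that can feasibly serve all demand totals ≥ 384 even under its best assignment. Minimum: 376.

376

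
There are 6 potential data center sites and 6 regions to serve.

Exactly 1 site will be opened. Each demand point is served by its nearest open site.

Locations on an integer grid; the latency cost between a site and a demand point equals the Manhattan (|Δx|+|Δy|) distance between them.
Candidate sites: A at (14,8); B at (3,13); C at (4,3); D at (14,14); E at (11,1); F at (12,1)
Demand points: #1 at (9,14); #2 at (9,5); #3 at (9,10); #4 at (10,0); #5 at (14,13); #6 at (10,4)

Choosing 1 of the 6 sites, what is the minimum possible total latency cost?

Open {A}.
  #1→A 11, #2→A 8, #3→A 7, #4→A 12, #5→A 5, #6→A 8  ⇒ total 51.
Compare {E}: total 53.
Compare {F}: total 57.
No size-1 selection does better; minimum is 51.

51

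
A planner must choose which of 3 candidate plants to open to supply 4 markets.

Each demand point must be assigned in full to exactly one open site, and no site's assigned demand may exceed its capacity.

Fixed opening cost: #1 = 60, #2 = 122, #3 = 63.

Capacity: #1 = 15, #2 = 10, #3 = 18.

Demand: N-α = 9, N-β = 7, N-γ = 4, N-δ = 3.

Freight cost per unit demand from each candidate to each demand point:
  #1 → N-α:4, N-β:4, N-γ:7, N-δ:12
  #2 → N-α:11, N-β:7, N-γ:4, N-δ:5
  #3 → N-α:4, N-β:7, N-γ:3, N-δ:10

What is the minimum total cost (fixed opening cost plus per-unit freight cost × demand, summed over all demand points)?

Open {#1, #3}; cheapest assignment that respects the capacities:
  #1 (cap 15, load 7): N-β — cost 7×4 = 28
  #3 (cap 18, load 16): N-α, N-γ, N-δ — cost 9×4 + 4×3 + 3×10 = 78
  Shipping 106, fixed 123 → total 229.
  Any other capacity-feasible assignment to {#1, #3} ships for at least 106.
Compare {#2, #3}: its best feasible assignment gives total 297.
Compare {#1, #2}: its best feasible assignment gives total 310.
Every other set of open sites that can feasibly serve all demand totals ≥ 297 even under its best assignment. Minimum: 229.

229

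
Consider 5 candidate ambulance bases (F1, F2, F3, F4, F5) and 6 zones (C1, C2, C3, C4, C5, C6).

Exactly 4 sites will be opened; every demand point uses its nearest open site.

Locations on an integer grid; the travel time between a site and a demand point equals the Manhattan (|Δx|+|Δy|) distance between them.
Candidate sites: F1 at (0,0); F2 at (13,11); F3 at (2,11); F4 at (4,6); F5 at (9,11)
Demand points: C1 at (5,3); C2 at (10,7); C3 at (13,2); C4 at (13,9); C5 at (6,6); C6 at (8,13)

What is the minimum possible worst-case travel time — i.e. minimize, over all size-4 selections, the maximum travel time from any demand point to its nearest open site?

Open {F1, F2, F3, F4}.
  Farthest demand point is C3 at travel time 9 (to F2); all others are ≤ 9.
With {F1, F2, F3, F5} the worst case is 9.
With {F1, F2, F4, F5} the worst case is 9.
No size-4 selection achieves below 9.

9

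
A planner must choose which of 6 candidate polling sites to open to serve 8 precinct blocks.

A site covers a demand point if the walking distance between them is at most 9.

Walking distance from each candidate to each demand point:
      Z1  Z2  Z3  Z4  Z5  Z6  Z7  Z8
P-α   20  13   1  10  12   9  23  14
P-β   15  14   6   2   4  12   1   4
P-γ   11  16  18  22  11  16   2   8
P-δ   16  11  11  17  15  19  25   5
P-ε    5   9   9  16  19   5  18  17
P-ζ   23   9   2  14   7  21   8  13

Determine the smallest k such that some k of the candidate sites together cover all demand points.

2

Coverage sets (demand points within 9 of each site):
  P-α: {Z3, Z6}
  P-β: {Z3, Z4, Z5, Z7, Z8}
  P-γ: {Z7, Z8}
  P-δ: {Z8}
  P-ε: {Z1, Z2, Z3, Z6}
  P-ζ: {Z2, Z3, Z5, Z7}
No single site covers all 8 demand points.
But {P-β, P-ε} covers everything, so the minimum is 2.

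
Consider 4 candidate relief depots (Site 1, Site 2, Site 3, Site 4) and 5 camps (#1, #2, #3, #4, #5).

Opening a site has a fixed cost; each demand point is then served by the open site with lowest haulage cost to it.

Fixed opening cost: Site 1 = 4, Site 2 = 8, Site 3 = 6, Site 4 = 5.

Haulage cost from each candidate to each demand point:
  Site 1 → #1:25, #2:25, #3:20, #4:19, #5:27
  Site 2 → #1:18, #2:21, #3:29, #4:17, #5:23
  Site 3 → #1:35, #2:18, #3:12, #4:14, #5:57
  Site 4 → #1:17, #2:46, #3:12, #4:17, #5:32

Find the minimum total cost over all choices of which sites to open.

99

Open {Site 2, Site 3}: assign each demand point to its cheapest open site.
  #1→Site 2 18, #2→Site 3 18, #3→Site 3 12, #4→Site 3 14, #5→Site 2 23
  haulage cost 85, fixed 14 → total 99.
Compare {Site 2, Site 4}: haulage cost 90 + fixed 13 = 103.
Compare {Site 1, Site 2, Site 3}: haulage cost 85 + fixed 18 = 103.
Compare {Site 1, Site 3, Site 4}: haulage cost 88 + fixed 15 = 103.
All other subsets cost ≥ 103. Minimum total cost: 99.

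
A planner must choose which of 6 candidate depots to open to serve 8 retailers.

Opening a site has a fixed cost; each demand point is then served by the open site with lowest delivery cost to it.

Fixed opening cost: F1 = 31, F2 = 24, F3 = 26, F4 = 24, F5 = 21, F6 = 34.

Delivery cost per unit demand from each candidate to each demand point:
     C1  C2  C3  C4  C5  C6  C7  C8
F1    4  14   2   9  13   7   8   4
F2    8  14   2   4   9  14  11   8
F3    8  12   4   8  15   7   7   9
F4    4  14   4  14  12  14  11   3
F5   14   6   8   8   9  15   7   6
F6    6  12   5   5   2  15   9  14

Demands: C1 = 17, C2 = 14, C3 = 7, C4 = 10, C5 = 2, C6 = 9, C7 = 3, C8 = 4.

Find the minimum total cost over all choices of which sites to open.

Open {F1, F2, F5}: assign each demand point to its cheapest open site.
  C1→F1 17×4=68, C2→F5 14×6=84, C3→F1 7×2=14, C4→F2 10×4=40, C5→F2 2×9=18, C6→F1 9×7=63, C7→F5 3×7=21, C8→F1 4×4=16
  delivery cost 324, fixed 76 → total 400.
Compare {F1, F5, F6}: delivery cost 320 + fixed 86 = 406.
Compare {F2, F3, F4, F5}: delivery cost 320 + fixed 95 = 415.
Compare {F1, F5}: delivery cost 364 + fixed 52 = 416.
All other subsets cost ≥ 406. Minimum total cost: 400.

400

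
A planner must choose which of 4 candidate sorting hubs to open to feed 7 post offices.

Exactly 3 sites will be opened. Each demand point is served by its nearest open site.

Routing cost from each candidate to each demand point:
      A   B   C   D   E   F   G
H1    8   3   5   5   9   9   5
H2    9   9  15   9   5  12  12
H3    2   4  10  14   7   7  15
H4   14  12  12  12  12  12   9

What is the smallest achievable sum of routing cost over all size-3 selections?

Open {H1, H2, H3}.
  A→H3 2, B→H1 3, C→H1 5, D→H1 5, E→H2 5, F→H3 7, G→H1 5  ⇒ total 32.
Compare {H1, H3, H4}: total 34.
Compare {H1, H2, H4}: total 40.
No size-3 selection does better; minimum is 32.

32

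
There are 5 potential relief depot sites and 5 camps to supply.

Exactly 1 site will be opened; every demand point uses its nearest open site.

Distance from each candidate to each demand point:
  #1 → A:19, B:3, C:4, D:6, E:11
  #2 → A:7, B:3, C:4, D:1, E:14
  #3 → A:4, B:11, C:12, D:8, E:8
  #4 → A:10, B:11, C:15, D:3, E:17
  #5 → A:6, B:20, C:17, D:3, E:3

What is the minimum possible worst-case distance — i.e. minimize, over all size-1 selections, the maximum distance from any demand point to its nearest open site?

Open {#3}.
  Farthest demand point is C at distance 12 (to #3); all others are ≤ 12.
With {#2} the worst case is 14.
With {#4} the worst case is 17.
No size-1 selection achieves below 12.

12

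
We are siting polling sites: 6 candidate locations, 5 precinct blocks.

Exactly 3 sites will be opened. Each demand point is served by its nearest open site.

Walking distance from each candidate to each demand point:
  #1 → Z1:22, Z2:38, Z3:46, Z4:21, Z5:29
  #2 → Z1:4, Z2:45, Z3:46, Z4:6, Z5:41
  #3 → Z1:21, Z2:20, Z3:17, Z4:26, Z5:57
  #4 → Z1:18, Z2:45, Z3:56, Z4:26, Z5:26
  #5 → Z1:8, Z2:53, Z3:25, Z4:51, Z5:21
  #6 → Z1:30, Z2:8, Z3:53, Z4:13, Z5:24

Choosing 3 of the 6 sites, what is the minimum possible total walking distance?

59

Open {#2, #3, #6}.
  Z1→#2 4, Z2→#6 8, Z3→#3 17, Z4→#2 6, Z5→#6 24  ⇒ total 59.
Compare {#2, #5, #6}: total 64.
Compare {#3, #5, #6}: total 67.
No size-3 selection does better; minimum is 59.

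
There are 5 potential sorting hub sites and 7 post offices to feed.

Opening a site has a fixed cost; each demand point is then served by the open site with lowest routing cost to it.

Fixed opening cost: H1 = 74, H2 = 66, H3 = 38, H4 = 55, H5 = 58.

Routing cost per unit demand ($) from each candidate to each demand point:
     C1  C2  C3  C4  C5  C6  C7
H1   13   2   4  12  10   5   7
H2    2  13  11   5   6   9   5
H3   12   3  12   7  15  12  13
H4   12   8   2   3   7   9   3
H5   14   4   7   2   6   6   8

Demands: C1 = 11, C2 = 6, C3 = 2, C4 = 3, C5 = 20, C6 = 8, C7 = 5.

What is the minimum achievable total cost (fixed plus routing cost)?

Open {H1, H2}: assign each demand point to its cheapest open site.
  C1→H2 11×2=22, C2→H1 6×2=12, C3→H1 2×4=8, C4→H2 3×5=15, C5→H2 20×6=120, C6→H1 8×5=40, C7→H2 5×5=25
  routing cost 242, fixed 140 → total 382.
Compare {H2, H5}: routing cost 259 + fixed 124 = 383.
Compare {H2, H3}: routing cost 294 + fixed 104 = 398.
Compare {H2, H4}: routing cost 290 + fixed 121 = 411.
All other subsets cost ≥ 383. Minimum total cost: 382.

382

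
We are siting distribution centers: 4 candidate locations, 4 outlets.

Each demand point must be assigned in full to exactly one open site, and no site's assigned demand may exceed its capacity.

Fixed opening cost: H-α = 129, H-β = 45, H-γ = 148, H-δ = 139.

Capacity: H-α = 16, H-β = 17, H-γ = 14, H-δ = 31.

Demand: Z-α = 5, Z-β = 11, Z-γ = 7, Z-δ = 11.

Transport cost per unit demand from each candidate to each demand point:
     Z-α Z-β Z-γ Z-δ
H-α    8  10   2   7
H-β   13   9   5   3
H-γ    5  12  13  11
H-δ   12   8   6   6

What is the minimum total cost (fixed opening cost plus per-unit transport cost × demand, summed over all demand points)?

407

Open {H-β, H-δ}; cheapest assignment that respects the capacities:
  H-β (cap 17, load 11): Z-δ — cost 11×3 = 33
  H-δ (cap 31, load 23): Z-α, Z-β, Z-γ — cost 5×12 + 11×8 + 7×6 = 190
  Shipping 223, fixed 184 → total 407.
  Any other capacity-feasible assignment to {H-β, H-δ} ships for at least 223.
Compare {H-α, H-δ}: its best feasible assignment gives total 476.
Compare {H-α, H-β, H-δ}: its best feasible assignment gives total 488.
Every other set of open sites that can feasibly serve all demand totals ≥ 476 even under its best assignment. Minimum: 407.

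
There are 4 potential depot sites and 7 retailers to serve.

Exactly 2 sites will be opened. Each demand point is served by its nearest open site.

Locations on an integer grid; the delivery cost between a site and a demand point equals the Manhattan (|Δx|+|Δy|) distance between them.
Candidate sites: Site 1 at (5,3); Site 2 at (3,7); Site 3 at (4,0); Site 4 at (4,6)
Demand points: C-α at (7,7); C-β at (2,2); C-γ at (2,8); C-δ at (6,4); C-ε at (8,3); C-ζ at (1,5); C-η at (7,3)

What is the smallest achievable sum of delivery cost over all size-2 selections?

21

Open {Site 1, Site 2}.
  C-α→Site 2 4, C-β→Site 1 4, C-γ→Site 2 2, C-δ→Site 1 2, C-ε→Site 1 3, C-ζ→Site 2 4, C-η→Site 1 2  ⇒ total 21.
Compare {Site 1, Site 4}: total 23.
Compare {Site 1, Site 3}: total 31.
No size-2 selection does better; minimum is 21.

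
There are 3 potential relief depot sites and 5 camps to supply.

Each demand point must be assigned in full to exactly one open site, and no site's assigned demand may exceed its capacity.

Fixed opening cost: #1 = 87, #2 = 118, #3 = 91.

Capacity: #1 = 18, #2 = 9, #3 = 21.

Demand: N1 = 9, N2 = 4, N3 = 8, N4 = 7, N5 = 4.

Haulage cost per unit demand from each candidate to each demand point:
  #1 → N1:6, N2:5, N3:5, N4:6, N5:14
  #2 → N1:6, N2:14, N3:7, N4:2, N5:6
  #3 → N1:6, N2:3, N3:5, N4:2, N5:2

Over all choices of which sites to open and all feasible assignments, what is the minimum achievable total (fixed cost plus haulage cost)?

306

Open {#1, #3}; cheapest assignment that respects the capacities:
  #1 (cap 18, load 17): N1, N3 — cost 9×6 + 8×5 = 94
  #3 (cap 21, load 15): N2, N4, N5 — cost 4×3 + 7×2 + 4×2 = 34
  Shipping 128, fixed 178 → total 306.
  Any other capacity-feasible assignment to {#1, #3} ships for at least 128.
Compare {#1, #2, #3}: its best feasible assignment gives total 424.
Every other set of open sites that can feasibly serve all demand totals ≥ 424 even under its best assignment. Minimum: 306.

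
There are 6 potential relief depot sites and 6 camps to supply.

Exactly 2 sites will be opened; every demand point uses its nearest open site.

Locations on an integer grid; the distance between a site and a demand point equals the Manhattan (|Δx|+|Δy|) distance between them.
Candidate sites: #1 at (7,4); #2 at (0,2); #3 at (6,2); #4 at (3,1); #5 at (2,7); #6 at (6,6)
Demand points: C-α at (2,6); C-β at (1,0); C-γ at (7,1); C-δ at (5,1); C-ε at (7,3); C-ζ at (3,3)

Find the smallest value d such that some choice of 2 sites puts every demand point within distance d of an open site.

Open {#4, #6}.
  Farthest demand point is C-α at distance 4 (to #6); all others are ≤ 4.
With {#1, #2} the worst case is 6.
With {#1, #4} the worst case is 6.
No size-2 selection achieves below 4.

4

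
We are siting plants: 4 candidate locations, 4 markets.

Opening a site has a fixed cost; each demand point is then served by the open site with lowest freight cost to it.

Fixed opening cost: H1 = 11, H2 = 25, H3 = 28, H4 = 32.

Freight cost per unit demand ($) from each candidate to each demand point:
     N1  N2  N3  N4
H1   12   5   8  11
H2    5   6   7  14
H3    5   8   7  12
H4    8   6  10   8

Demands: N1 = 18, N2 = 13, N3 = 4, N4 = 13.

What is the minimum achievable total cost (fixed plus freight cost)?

Open {H1, H2, H4}: assign each demand point to its cheapest open site.
  N1→H2 18×5=90, N2→H1 13×5=65, N3→H2 4×7=28, N4→H4 13×8=104
  freight cost 287, fixed 68 → total 355.
Compare {H2, H4}: freight cost 300 + fixed 57 = 357.
Compare {H1, H3, H4}: freight cost 287 + fixed 71 = 358.
Compare {H3, H4}: freight cost 300 + fixed 60 = 360.
All other subsets cost ≥ 357. Minimum total cost: 355.

355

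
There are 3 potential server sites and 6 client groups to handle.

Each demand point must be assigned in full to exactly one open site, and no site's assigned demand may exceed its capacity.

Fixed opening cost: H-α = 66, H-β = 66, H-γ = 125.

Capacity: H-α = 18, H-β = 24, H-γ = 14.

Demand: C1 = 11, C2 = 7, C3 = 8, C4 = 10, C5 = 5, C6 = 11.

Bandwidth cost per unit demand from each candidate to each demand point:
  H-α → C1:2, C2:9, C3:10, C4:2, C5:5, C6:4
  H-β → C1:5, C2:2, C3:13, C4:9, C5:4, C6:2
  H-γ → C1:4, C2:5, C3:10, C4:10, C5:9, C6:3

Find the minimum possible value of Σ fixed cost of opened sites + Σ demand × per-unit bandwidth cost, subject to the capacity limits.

457

Open {H-α, H-β, H-γ}; cheapest assignment that respects the capacities:
  H-α (cap 18, load 18): C3, C4 — cost 8×10 + 10×2 = 100
  H-β (cap 24, load 23): C2, C5, C6 — cost 7×2 + 5×4 + 11×2 = 56
  H-γ (cap 14, load 11): C1 — cost 11×4 = 44
  Shipping 200, fixed 257 → total 457.
  Any other capacity-feasible assignment to {H-α, H-β, H-γ} ships for at least 200.
Total demand is 52 and no other set of sites has combined capacity ≥ 52, so {H-α, H-β, H-γ} is the only feasible choice of open sites. Minimum: 457.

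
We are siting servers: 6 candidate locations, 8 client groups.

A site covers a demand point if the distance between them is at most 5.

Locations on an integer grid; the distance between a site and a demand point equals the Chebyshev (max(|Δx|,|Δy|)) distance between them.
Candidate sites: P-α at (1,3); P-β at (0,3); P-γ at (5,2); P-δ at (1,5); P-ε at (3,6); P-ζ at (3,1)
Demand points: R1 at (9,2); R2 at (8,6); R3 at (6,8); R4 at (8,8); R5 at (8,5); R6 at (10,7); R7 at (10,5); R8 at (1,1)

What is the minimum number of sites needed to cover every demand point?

Coverage sets (demand points within 5 of each site):
  P-α: {R3, R8}
  P-β: {R8}
  P-γ: {R1, R2, R5, R6, R7, R8}
  P-δ: {R3, R8}
  P-ε: {R2, R3, R4, R5, R8}
  P-ζ: {R2, R5, R8}
No single site covers all 8 demand points.
But {P-γ, P-ε} covers everything, so the minimum is 2.

2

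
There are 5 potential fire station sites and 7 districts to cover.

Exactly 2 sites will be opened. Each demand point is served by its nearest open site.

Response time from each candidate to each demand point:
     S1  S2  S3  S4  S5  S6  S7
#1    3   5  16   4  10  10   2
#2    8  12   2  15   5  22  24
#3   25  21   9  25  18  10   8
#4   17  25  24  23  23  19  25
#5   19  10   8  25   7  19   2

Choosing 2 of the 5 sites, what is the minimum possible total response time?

31

Open {#1, #2}.
  S1→#1 3, S2→#1 5, S3→#2 2, S4→#1 4, S5→#2 5, S6→#1 10, S7→#1 2  ⇒ total 31.
Compare {#1, #5}: total 39.
Compare {#1, #3}: total 43.
No size-2 selection does better; minimum is 31.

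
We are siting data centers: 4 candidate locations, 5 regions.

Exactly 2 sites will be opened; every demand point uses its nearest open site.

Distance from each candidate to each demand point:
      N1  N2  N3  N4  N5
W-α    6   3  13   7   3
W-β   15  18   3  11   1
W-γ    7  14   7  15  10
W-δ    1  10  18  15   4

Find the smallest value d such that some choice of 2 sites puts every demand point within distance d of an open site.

7

Open {W-α, W-β}.
  Farthest demand point is N4 at distance 7 (to W-α); all others are ≤ 7.
With {W-α, W-γ} the worst case is 7.
With {W-β, W-δ} the worst case is 11.
No size-2 selection achieves below 7.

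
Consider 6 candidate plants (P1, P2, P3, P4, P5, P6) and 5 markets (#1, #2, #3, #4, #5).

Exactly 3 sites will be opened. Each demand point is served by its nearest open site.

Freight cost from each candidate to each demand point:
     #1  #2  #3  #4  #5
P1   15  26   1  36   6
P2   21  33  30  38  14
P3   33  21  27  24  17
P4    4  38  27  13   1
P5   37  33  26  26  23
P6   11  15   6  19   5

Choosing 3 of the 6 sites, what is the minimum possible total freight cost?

34

Open {P1, P4, P6}.
  #1→P4 4, #2→P6 15, #3→P1 1, #4→P4 13, #5→P4 1  ⇒ total 34.
Compare {P2, P4, P6}: total 39.
Compare {P3, P4, P6}: total 39.
No size-3 selection does better; minimum is 34.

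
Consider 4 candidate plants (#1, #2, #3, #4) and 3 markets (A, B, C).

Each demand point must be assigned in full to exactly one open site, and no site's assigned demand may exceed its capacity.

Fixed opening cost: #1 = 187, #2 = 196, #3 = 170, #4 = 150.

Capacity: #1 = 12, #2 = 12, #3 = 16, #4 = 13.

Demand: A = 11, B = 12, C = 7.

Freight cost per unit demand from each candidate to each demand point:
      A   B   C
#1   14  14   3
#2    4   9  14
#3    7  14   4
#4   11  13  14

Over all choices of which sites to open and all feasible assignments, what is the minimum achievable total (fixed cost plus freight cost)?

Open {#2, #3, #4}; cheapest assignment that respects the capacities:
  #2 (cap 12, load 11): A — cost 11×4 = 44
  #3 (cap 16, load 7): C — cost 7×4 = 28
  #4 (cap 13, load 12): B — cost 12×13 = 156
  Shipping 228, fixed 516 → total 744.
  Any other capacity-feasible assignment to {#2, #3, #4} ships for at least 228.
Compare {#1, #2, #4}: its best feasible assignment gives total 754.
Compare {#1, #2, #3}: its best feasible assignment gives total 759.
Every other set of open sites that can feasibly serve all demand totals ≥ 754 even under its best assignment. Minimum: 744.

744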